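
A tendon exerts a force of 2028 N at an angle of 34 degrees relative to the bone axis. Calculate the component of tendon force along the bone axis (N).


F_eff = F_tendon * cos(theta)
theta = 34 deg = 0.5934 rad
cos(theta) = 0.8290
F_eff = 2028 * 0.8290
F_eff = 1681.2882


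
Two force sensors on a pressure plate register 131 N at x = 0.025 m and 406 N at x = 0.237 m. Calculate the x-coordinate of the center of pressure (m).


COP_x = (F1*x1 + F2*x2) / (F1 + F2)
COP_x = (131*0.025 + 406*0.237) / (131 + 406)
Numerator = 99.4970
Denominator = 537
COP_x = 0.1853


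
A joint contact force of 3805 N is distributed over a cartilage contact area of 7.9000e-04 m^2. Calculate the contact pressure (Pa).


P = F / A
P = 3805 / 7.9000e-04
P = 4.8165e+06


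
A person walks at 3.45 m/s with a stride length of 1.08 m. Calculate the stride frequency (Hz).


f = v / stride_length
f = 3.45 / 1.08
f = 3.1944


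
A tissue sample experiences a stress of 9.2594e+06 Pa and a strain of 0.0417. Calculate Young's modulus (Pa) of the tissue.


E = stress / strain
E = 9.2594e+06 / 0.0417
E = 2.2205e+08


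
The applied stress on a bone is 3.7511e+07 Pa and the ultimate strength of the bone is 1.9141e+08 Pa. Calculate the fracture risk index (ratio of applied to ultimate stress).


FRI = applied / ultimate
FRI = 3.7511e+07 / 1.9141e+08
FRI = 0.1960


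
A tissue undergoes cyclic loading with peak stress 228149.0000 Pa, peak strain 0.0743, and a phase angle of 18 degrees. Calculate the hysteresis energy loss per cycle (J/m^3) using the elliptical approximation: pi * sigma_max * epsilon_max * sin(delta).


E_loss = pi * sigma_max * epsilon_max * sin(delta)
delta = 18 deg = 0.3142 rad
sin(delta) = 0.3090
E_loss = pi * 228149.0000 * 0.0743 * 0.3090
E_loss = 16456.5813


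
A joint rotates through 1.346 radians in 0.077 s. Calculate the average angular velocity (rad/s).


omega = delta_theta / delta_t
omega = 1.346 / 0.077
omega = 17.4805


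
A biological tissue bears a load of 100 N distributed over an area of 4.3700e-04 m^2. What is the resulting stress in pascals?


stress = F / A
stress = 100 / 4.3700e-04
stress = 228832.9519


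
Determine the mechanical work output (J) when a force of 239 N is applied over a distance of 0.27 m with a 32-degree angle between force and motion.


W = F * d * cos(theta)
theta = 32 deg = 0.5585 rad
cos(theta) = 0.8480
W = 239 * 0.27 * 0.8480
W = 54.7245


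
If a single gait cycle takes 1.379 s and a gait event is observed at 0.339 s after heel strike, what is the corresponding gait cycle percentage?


pct = (event_time / cycle_time) * 100
pct = (0.339 / 1.379) * 100
ratio = 0.2458
pct = 24.5830


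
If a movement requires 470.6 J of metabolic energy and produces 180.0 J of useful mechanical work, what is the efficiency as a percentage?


eta = (W_mech / E_meta) * 100
eta = (180.0 / 470.6) * 100
ratio = 0.3825
eta = 38.2490


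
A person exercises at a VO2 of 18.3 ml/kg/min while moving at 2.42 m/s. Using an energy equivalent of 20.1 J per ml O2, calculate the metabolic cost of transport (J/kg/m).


Power per kg = VO2 * 20.1 / 60
Power per kg = 18.3 * 20.1 / 60 = 6.1305 W/kg
Cost = power_per_kg / speed
Cost = 6.1305 / 2.42
Cost = 2.5333


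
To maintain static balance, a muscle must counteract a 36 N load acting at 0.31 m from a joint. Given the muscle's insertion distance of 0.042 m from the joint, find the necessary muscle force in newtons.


F_muscle = W * d_load / d_muscle
F_muscle = 36 * 0.31 / 0.042
Numerator = 11.1600
F_muscle = 265.7143


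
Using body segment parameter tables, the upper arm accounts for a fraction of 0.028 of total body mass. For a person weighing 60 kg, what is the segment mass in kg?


m_segment = body_mass * fraction
m_segment = 60 * 0.028
m_segment = 1.6800


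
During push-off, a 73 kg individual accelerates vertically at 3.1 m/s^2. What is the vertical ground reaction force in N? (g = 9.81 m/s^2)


GRF = m * (g + a)
GRF = 73 * (9.81 + 3.1)
GRF = 73 * 12.9100
GRF = 942.4300


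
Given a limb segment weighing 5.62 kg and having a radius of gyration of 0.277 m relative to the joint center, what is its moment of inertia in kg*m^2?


I = m * k^2
I = 5.62 * 0.277^2
k^2 = 0.0767
I = 0.4312


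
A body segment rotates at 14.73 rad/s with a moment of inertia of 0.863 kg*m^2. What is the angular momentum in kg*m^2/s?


L = I * omega
L = 0.863 * 14.73
L = 12.7120


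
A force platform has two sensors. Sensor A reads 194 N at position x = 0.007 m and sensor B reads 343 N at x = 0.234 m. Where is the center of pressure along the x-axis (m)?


COP_x = (F1*x1 + F2*x2) / (F1 + F2)
COP_x = (194*0.007 + 343*0.234) / (194 + 343)
Numerator = 81.6200
Denominator = 537
COP_x = 0.1520


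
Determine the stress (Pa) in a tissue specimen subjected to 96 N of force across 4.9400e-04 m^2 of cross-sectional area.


stress = F / A
stress = 96 / 4.9400e-04
stress = 194331.9838


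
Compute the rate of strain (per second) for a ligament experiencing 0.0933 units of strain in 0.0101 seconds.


strain_rate = delta_strain / delta_t
strain_rate = 0.0933 / 0.0101
strain_rate = 9.2376


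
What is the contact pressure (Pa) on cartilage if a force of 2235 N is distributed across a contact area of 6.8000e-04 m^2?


P = F / A
P = 2235 / 6.8000e-04
P = 3.2868e+06


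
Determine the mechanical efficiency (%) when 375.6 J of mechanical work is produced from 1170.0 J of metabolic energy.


eta = (W_mech / E_meta) * 100
eta = (375.6 / 1170.0) * 100
ratio = 0.3210
eta = 32.1026


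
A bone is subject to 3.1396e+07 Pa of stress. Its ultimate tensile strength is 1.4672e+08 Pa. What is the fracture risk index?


FRI = applied / ultimate
FRI = 3.1396e+07 / 1.4672e+08
FRI = 0.2140


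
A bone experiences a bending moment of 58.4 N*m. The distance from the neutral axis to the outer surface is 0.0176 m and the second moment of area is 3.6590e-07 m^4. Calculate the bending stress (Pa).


sigma = M * c / I
sigma = 58.4 * 0.0176 / 3.6590e-07
M * c = 1.0278
sigma = 2.8091e+06


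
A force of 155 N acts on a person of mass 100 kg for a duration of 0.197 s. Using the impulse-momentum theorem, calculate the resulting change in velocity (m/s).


J = F * dt = 155 * 0.197 = 30.5350 N*s
delta_v = J / m
delta_v = 30.5350 / 100
delta_v = 0.3054


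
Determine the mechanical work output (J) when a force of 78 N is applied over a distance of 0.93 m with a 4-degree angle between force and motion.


W = F * d * cos(theta)
theta = 4 deg = 0.0698 rad
cos(theta) = 0.9976
W = 78 * 0.93 * 0.9976
W = 72.3633


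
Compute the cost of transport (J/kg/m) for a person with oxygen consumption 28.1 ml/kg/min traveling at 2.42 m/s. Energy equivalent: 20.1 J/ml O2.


Power per kg = VO2 * 20.1 / 60
Power per kg = 28.1 * 20.1 / 60 = 9.4135 W/kg
Cost = power_per_kg / speed
Cost = 9.4135 / 2.42
Cost = 3.8899


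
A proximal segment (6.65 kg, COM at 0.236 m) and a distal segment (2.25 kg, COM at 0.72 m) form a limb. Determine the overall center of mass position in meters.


COM = (m1*x1 + m2*x2) / (m1 + m2)
COM = (6.65*0.236 + 2.25*0.72) / (6.65 + 2.25)
Numerator = 3.1894
Denominator = 8.9000
COM = 0.3584


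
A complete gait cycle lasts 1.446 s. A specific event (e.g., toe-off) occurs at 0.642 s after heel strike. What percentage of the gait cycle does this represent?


pct = (event_time / cycle_time) * 100
pct = (0.642 / 1.446) * 100
ratio = 0.4440
pct = 44.3983


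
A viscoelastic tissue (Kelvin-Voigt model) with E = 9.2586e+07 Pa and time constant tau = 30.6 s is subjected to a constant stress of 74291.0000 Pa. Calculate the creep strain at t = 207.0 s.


epsilon(t) = (sigma/E) * (1 - exp(-t/tau))
sigma/E = 74291.0000 / 9.2586e+07 = 8.0240e-04
exp(-t/tau) = exp(-207.0 / 30.6) = 0.0012
epsilon = 8.0240e-04 * (1 - 0.0012)
epsilon = 8.0147e-04


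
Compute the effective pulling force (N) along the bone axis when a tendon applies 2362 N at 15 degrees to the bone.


F_eff = F_tendon * cos(theta)
theta = 15 deg = 0.2618 rad
cos(theta) = 0.9659
F_eff = 2362 * 0.9659
F_eff = 2281.5168


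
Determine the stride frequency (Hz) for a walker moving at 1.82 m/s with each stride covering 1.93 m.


f = v / stride_length
f = 1.82 / 1.93
f = 0.9430


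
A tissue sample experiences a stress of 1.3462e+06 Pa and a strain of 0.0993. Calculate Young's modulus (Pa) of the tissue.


E = stress / strain
E = 1.3462e+06 / 0.0993
E = 1.3557e+07


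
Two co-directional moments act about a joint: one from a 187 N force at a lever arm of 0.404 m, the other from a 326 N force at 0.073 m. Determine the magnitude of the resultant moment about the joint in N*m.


M = F1 * d1 + F2 * d2
M = 187 * 0.404 + 326 * 0.073
M = 75.5480 + 23.7980
M = 99.3460


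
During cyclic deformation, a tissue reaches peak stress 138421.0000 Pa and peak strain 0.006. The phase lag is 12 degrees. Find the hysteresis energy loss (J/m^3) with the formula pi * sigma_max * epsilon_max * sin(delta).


E_loss = pi * sigma_max * epsilon_max * sin(delta)
delta = 12 deg = 0.2094 rad
sin(delta) = 0.2079
E_loss = pi * 138421.0000 * 0.006 * 0.2079
E_loss = 542.4779


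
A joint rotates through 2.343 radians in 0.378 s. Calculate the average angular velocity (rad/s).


omega = delta_theta / delta_t
omega = 2.343 / 0.378
omega = 6.1984


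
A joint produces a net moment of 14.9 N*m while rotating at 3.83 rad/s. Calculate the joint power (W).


P = M * omega
P = 14.9 * 3.83
P = 57.0670


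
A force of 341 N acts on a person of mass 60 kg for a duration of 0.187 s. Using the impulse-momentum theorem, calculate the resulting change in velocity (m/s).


J = F * dt = 341 * 0.187 = 63.7670 N*s
delta_v = J / m
delta_v = 63.7670 / 60
delta_v = 1.0628


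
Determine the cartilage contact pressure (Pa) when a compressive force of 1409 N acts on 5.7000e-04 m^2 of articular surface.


P = F / A
P = 1409 / 5.7000e-04
P = 2.4719e+06


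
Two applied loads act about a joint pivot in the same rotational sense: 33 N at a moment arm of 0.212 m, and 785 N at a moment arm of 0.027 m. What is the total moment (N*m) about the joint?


M = F1 * d1 + F2 * d2
M = 33 * 0.212 + 785 * 0.027
M = 6.9960 + 21.1950
M = 28.1910


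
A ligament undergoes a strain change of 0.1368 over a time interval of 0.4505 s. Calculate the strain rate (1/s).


strain_rate = delta_strain / delta_t
strain_rate = 0.1368 / 0.4505
strain_rate = 0.3037


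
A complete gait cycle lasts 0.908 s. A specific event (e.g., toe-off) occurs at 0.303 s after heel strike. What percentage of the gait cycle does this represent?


pct = (event_time / cycle_time) * 100
pct = (0.303 / 0.908) * 100
ratio = 0.3337
pct = 33.3700


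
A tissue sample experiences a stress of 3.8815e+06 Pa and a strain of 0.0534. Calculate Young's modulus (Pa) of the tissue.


E = stress / strain
E = 3.8815e+06 / 0.0534
E = 7.2687e+07


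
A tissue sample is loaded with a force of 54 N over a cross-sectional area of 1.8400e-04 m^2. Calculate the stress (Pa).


stress = F / A
stress = 54 / 1.8400e-04
stress = 293478.2609


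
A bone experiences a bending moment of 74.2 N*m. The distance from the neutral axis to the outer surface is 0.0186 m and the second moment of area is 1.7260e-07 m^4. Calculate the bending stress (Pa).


sigma = M * c / I
sigma = 74.2 * 0.0186 / 1.7260e-07
M * c = 1.3801
sigma = 7.9961e+06


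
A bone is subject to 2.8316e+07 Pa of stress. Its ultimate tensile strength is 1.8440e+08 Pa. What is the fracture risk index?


FRI = applied / ultimate
FRI = 2.8316e+07 / 1.8440e+08
FRI = 0.1536


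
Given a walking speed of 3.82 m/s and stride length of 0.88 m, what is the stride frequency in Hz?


f = v / stride_length
f = 3.82 / 0.88
f = 4.3409


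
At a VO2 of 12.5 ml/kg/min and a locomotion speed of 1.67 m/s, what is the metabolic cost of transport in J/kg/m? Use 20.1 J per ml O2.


Power per kg = VO2 * 20.1 / 60
Power per kg = 12.5 * 20.1 / 60 = 4.1875 W/kg
Cost = power_per_kg / speed
Cost = 4.1875 / 1.67
Cost = 2.5075


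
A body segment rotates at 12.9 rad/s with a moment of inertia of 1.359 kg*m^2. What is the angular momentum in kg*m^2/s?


L = I * omega
L = 1.359 * 12.9
L = 17.5311


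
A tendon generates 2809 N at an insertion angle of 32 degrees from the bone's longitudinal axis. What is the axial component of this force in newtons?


F_eff = F_tendon * cos(theta)
theta = 32 deg = 0.5585 rad
cos(theta) = 0.8480
F_eff = 2809 * 0.8480
F_eff = 2382.1671


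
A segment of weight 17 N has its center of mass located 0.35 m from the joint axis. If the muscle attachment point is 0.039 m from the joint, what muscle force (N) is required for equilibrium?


F_muscle = W * d_load / d_muscle
F_muscle = 17 * 0.35 / 0.039
Numerator = 5.9500
F_muscle = 152.5641


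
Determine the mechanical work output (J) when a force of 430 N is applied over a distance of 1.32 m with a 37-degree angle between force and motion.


W = F * d * cos(theta)
theta = 37 deg = 0.6458 rad
cos(theta) = 0.7986
W = 430 * 1.32 * 0.7986
W = 453.3055


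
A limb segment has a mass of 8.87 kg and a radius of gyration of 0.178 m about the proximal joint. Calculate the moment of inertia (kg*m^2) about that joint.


I = m * k^2
I = 8.87 * 0.178^2
k^2 = 0.0317
I = 0.2810


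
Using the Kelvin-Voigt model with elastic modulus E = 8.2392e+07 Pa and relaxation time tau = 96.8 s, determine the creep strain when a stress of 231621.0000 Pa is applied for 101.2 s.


epsilon(t) = (sigma/E) * (1 - exp(-t/tau))
sigma/E = 231621.0000 / 8.2392e+07 = 0.0028
exp(-t/tau) = exp(-101.2 / 96.8) = 0.3515
epsilon = 0.0028 * (1 - 0.3515)
epsilon = 0.0018


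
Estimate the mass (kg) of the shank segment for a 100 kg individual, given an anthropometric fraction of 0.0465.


m_segment = body_mass * fraction
m_segment = 100 * 0.0465
m_segment = 4.6500


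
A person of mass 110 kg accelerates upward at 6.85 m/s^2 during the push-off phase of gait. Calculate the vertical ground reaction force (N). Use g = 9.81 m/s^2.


GRF = m * (g + a)
GRF = 110 * (9.81 + 6.85)
GRF = 110 * 16.6600
GRF = 1832.6000


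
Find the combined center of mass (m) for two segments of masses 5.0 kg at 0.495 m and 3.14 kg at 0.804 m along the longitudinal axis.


COM = (m1*x1 + m2*x2) / (m1 + m2)
COM = (5.0*0.495 + 3.14*0.804) / (5.0 + 3.14)
Numerator = 4.9996
Denominator = 8.1400
COM = 0.6142


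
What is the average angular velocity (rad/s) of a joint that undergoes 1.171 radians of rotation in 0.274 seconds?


omega = delta_theta / delta_t
omega = 1.171 / 0.274
omega = 4.2737


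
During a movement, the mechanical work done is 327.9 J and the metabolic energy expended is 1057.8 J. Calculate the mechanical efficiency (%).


eta = (W_mech / E_meta) * 100
eta = (327.9 / 1057.8) * 100
ratio = 0.3100
eta = 30.9983


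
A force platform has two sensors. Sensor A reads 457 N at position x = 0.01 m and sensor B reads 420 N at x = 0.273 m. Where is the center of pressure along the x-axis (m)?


COP_x = (F1*x1 + F2*x2) / (F1 + F2)
COP_x = (457*0.01 + 420*0.273) / (457 + 420)
Numerator = 119.2300
Denominator = 877
COP_x = 0.1360


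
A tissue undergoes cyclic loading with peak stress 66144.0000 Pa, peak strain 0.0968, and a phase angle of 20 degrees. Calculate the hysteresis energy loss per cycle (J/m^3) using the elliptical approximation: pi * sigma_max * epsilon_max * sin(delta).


E_loss = pi * sigma_max * epsilon_max * sin(delta)
delta = 20 deg = 0.3491 rad
sin(delta) = 0.3420
E_loss = pi * 66144.0000 * 0.0968 * 0.3420
E_loss = 6879.6662


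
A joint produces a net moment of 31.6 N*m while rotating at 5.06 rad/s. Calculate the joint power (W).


P = M * omega
P = 31.6 * 5.06
P = 159.8960


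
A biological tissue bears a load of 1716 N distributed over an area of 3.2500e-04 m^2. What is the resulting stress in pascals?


stress = F / A
stress = 1716 / 3.2500e-04
stress = 5.2800e+06


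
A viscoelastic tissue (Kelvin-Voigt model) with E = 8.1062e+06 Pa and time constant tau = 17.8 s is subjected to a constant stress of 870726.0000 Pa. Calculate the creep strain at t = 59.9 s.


epsilon(t) = (sigma/E) * (1 - exp(-t/tau))
sigma/E = 870726.0000 / 8.1062e+06 = 0.1074
exp(-t/tau) = exp(-59.9 / 17.8) = 0.0346
epsilon = 0.1074 * (1 - 0.0346)
epsilon = 0.1037


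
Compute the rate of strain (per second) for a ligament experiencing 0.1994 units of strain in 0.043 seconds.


strain_rate = delta_strain / delta_t
strain_rate = 0.1994 / 0.043
strain_rate = 4.6372


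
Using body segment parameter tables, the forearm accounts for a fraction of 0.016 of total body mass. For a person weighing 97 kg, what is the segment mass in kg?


m_segment = body_mass * fraction
m_segment = 97 * 0.016
m_segment = 1.5520


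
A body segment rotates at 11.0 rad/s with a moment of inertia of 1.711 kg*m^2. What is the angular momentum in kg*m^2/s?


L = I * omega
L = 1.711 * 11.0
L = 18.8210


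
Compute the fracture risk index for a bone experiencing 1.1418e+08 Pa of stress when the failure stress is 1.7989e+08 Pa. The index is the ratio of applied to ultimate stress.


FRI = applied / ultimate
FRI = 1.1418e+08 / 1.7989e+08
FRI = 0.6347


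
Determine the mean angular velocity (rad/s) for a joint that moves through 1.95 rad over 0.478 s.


omega = delta_theta / delta_t
omega = 1.95 / 0.478
omega = 4.0795


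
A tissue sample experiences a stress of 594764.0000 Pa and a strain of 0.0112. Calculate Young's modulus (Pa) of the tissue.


E = stress / strain
E = 594764.0000 / 0.0112
E = 5.3104e+07


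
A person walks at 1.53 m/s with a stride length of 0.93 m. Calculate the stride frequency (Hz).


f = v / stride_length
f = 1.53 / 0.93
f = 1.6452


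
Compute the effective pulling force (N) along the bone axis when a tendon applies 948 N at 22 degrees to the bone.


F_eff = F_tendon * cos(theta)
theta = 22 deg = 0.3840 rad
cos(theta) = 0.9272
F_eff = 948 * 0.9272
F_eff = 878.9703


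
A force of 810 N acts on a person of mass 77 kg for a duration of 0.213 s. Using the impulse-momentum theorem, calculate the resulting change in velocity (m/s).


J = F * dt = 810 * 0.213 = 172.5300 N*s
delta_v = J / m
delta_v = 172.5300 / 77
delta_v = 2.2406


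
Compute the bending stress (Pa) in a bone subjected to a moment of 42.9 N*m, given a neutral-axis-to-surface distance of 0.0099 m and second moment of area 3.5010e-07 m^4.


sigma = M * c / I
sigma = 42.9 * 0.0099 / 3.5010e-07
M * c = 0.4247
sigma = 1.2131e+06


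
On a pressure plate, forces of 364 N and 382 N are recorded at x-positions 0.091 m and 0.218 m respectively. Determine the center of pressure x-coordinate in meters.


COP_x = (F1*x1 + F2*x2) / (F1 + F2)
COP_x = (364*0.091 + 382*0.218) / (364 + 382)
Numerator = 116.4000
Denominator = 746
COP_x = 0.1560


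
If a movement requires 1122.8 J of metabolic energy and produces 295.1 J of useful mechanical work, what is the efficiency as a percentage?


eta = (W_mech / E_meta) * 100
eta = (295.1 / 1122.8) * 100
ratio = 0.2628
eta = 26.2825


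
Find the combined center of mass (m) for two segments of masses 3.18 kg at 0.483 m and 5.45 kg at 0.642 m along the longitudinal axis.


COM = (m1*x1 + m2*x2) / (m1 + m2)
COM = (3.18*0.483 + 5.45*0.642) / (3.18 + 5.45)
Numerator = 5.0348
Denominator = 8.6300
COM = 0.5834


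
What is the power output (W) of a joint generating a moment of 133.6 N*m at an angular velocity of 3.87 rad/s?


P = M * omega
P = 133.6 * 3.87
P = 517.0320


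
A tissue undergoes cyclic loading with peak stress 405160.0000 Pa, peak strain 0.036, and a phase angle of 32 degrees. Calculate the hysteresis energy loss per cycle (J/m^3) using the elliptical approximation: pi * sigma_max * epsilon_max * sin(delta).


E_loss = pi * sigma_max * epsilon_max * sin(delta)
delta = 32 deg = 0.5585 rad
sin(delta) = 0.5299
E_loss = pi * 405160.0000 * 0.036 * 0.5299
E_loss = 24282.2342


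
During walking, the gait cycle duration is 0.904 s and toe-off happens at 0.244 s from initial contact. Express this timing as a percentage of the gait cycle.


pct = (event_time / cycle_time) * 100
pct = (0.244 / 0.904) * 100
ratio = 0.2699
pct = 26.9912


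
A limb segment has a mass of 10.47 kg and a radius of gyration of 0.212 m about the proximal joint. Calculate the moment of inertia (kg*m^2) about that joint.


I = m * k^2
I = 10.47 * 0.212^2
k^2 = 0.0449
I = 0.4706


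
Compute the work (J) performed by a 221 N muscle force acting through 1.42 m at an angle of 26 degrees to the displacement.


W = F * d * cos(theta)
theta = 26 deg = 0.4538 rad
cos(theta) = 0.8988
W = 221 * 1.42 * 0.8988
W = 282.0595


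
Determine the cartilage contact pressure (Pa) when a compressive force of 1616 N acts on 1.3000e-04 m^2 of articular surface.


P = F / A
P = 1616 / 1.3000e-04
P = 1.2431e+07


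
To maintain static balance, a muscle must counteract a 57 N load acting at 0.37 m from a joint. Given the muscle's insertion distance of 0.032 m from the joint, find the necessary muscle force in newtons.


F_muscle = W * d_load / d_muscle
F_muscle = 57 * 0.37 / 0.032
Numerator = 21.0900
F_muscle = 659.0625


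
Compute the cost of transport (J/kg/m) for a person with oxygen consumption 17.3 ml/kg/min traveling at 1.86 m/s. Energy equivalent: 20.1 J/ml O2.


Power per kg = VO2 * 20.1 / 60
Power per kg = 17.3 * 20.1 / 60 = 5.7955 W/kg
Cost = power_per_kg / speed
Cost = 5.7955 / 1.86
Cost = 3.1159


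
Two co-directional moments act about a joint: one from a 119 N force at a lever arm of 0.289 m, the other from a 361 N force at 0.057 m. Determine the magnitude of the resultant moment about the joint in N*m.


M = F1 * d1 + F2 * d2
M = 119 * 0.289 + 361 * 0.057
M = 34.3910 + 20.5770
M = 54.9680


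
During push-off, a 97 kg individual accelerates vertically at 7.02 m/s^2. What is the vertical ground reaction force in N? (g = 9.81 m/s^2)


GRF = m * (g + a)
GRF = 97 * (9.81 + 7.02)
GRF = 97 * 16.8300
GRF = 1632.5100


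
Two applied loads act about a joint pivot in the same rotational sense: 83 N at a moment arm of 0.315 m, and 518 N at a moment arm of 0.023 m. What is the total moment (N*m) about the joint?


M = F1 * d1 + F2 * d2
M = 83 * 0.315 + 518 * 0.023
M = 26.1450 + 11.9140
M = 38.0590


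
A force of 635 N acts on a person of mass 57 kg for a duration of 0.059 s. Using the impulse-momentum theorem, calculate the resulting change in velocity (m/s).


J = F * dt = 635 * 0.059 = 37.4650 N*s
delta_v = J / m
delta_v = 37.4650 / 57
delta_v = 0.6573


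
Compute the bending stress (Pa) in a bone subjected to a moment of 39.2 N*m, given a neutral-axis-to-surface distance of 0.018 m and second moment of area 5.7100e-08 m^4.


sigma = M * c / I
sigma = 39.2 * 0.018 / 5.7100e-08
M * c = 0.7056
sigma = 1.2357e+07


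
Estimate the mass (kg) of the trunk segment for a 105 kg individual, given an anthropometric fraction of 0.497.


m_segment = body_mass * fraction
m_segment = 105 * 0.497
m_segment = 52.1850


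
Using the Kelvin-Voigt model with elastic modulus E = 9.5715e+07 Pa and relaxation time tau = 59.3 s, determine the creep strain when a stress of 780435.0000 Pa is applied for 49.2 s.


epsilon(t) = (sigma/E) * (1 - exp(-t/tau))
sigma/E = 780435.0000 / 9.5715e+07 = 0.0082
exp(-t/tau) = exp(-49.2 / 59.3) = 0.4362
epsilon = 0.0082 * (1 - 0.4362)
epsilon = 0.0046


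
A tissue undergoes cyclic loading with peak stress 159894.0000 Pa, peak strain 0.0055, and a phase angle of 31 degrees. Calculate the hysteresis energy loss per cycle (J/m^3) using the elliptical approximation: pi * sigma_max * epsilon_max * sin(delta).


E_loss = pi * sigma_max * epsilon_max * sin(delta)
delta = 31 deg = 0.5411 rad
sin(delta) = 0.5150
E_loss = pi * 159894.0000 * 0.0055 * 0.5150
E_loss = 1422.9317


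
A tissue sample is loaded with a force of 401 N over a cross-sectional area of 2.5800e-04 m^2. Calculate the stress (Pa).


stress = F / A
stress = 401 / 2.5800e-04
stress = 1.5543e+06


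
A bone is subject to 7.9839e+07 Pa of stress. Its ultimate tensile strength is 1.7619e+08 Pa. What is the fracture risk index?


FRI = applied / ultimate
FRI = 7.9839e+07 / 1.7619e+08
FRI = 0.4531


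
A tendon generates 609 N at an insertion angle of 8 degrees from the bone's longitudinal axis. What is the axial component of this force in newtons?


F_eff = F_tendon * cos(theta)
theta = 8 deg = 0.1396 rad
cos(theta) = 0.9903
F_eff = 609 * 0.9903
F_eff = 603.0733


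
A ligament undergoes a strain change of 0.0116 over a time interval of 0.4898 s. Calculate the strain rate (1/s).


strain_rate = delta_strain / delta_t
strain_rate = 0.0116 / 0.4898
strain_rate = 0.0237


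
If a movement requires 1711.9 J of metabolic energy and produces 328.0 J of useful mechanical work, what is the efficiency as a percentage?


eta = (W_mech / E_meta) * 100
eta = (328.0 / 1711.9) * 100
ratio = 0.1916
eta = 19.1600


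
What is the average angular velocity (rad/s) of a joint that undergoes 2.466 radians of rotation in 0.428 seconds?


omega = delta_theta / delta_t
omega = 2.466 / 0.428
omega = 5.7617


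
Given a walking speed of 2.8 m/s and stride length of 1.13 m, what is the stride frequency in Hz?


f = v / stride_length
f = 2.8 / 1.13
f = 2.4779


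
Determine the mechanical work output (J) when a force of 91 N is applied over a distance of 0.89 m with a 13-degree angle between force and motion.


W = F * d * cos(theta)
theta = 13 deg = 0.2269 rad
cos(theta) = 0.9744
W = 91 * 0.89 * 0.9744
W = 78.9142


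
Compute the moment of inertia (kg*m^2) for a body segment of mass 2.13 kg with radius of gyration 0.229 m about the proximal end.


I = m * k^2
I = 2.13 * 0.229^2
k^2 = 0.0524
I = 0.1117


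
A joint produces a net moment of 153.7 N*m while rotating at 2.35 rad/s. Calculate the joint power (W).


P = M * omega
P = 153.7 * 2.35
P = 361.1950


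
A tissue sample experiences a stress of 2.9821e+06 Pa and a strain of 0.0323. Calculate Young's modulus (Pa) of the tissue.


E = stress / strain
E = 2.9821e+06 / 0.0323
E = 9.2325e+07


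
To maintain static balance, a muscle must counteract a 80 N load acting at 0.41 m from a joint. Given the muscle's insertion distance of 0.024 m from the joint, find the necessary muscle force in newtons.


F_muscle = W * d_load / d_muscle
F_muscle = 80 * 0.41 / 0.024
Numerator = 32.8000
F_muscle = 1366.6667


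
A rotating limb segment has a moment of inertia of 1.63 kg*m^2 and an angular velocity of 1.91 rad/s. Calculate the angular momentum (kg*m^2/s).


L = I * omega
L = 1.63 * 1.91
L = 3.1133


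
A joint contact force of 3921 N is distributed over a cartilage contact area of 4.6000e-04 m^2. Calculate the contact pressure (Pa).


P = F / A
P = 3921 / 4.6000e-04
P = 8.5239e+06


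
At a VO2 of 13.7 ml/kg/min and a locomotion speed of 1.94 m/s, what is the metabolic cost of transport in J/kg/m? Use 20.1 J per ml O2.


Power per kg = VO2 * 20.1 / 60
Power per kg = 13.7 * 20.1 / 60 = 4.5895 W/kg
Cost = power_per_kg / speed
Cost = 4.5895 / 1.94
Cost = 2.3657


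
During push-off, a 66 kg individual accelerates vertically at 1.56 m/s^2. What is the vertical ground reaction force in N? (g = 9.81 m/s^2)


GRF = m * (g + a)
GRF = 66 * (9.81 + 1.56)
GRF = 66 * 11.3700
GRF = 750.4200


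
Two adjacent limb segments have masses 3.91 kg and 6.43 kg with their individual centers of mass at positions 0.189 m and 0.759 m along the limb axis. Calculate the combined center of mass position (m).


COM = (m1*x1 + m2*x2) / (m1 + m2)
COM = (3.91*0.189 + 6.43*0.759) / (3.91 + 6.43)
Numerator = 5.6194
Denominator = 10.3400
COM = 0.5435


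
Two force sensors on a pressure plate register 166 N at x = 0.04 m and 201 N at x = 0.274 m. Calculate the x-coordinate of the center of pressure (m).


COP_x = (F1*x1 + F2*x2) / (F1 + F2)
COP_x = (166*0.04 + 201*0.274) / (166 + 201)
Numerator = 61.7140
Denominator = 367
COP_x = 0.1682


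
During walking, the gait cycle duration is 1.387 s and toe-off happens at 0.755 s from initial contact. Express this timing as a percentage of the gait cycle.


pct = (event_time / cycle_time) * 100
pct = (0.755 / 1.387) * 100
ratio = 0.5443
pct = 54.4340


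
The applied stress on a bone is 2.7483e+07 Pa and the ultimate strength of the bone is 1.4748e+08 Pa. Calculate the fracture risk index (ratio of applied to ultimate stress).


FRI = applied / ultimate
FRI = 2.7483e+07 / 1.4748e+08
FRI = 0.1864


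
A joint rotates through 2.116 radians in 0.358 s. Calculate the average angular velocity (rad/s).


omega = delta_theta / delta_t
omega = 2.116 / 0.358
omega = 5.9106


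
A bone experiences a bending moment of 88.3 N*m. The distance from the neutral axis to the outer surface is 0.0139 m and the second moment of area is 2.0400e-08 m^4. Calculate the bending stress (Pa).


sigma = M * c / I
sigma = 88.3 * 0.0139 / 2.0400e-08
M * c = 1.2274
sigma = 6.0165e+07


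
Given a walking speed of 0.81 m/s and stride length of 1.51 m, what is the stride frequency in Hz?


f = v / stride_length
f = 0.81 / 1.51
f = 0.5364


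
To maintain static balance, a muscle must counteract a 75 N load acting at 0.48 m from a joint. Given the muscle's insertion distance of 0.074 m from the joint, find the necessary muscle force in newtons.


F_muscle = W * d_load / d_muscle
F_muscle = 75 * 0.48 / 0.074
Numerator = 36.0000
F_muscle = 486.4865


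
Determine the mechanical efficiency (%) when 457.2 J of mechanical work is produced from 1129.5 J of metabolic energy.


eta = (W_mech / E_meta) * 100
eta = (457.2 / 1129.5) * 100
ratio = 0.4048
eta = 40.4781


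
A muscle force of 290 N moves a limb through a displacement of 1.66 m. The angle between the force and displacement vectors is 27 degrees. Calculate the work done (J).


W = F * d * cos(theta)
theta = 27 deg = 0.4712 rad
cos(theta) = 0.8910
W = 290 * 1.66 * 0.8910
W = 428.9305


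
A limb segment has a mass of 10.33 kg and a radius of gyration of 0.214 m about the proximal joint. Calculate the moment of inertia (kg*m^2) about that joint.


I = m * k^2
I = 10.33 * 0.214^2
k^2 = 0.0458
I = 0.4731


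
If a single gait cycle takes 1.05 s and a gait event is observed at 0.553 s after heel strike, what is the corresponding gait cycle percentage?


pct = (event_time / cycle_time) * 100
pct = (0.553 / 1.05) * 100
ratio = 0.5267
pct = 52.6667


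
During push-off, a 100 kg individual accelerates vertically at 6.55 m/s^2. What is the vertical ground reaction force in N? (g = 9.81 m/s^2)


GRF = m * (g + a)
GRF = 100 * (9.81 + 6.55)
GRF = 100 * 16.3600
GRF = 1636.0000


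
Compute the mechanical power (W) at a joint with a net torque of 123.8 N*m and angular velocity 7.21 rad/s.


P = M * omega
P = 123.8 * 7.21
P = 892.5980


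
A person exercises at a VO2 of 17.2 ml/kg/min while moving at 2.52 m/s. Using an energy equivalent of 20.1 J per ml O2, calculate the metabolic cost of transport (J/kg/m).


Power per kg = VO2 * 20.1 / 60
Power per kg = 17.2 * 20.1 / 60 = 5.7620 W/kg
Cost = power_per_kg / speed
Cost = 5.7620 / 2.52
Cost = 2.2865


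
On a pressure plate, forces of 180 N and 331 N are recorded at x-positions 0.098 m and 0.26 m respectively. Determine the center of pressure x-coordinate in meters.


COP_x = (F1*x1 + F2*x2) / (F1 + F2)
COP_x = (180*0.098 + 331*0.26) / (180 + 331)
Numerator = 103.7000
Denominator = 511
COP_x = 0.2029


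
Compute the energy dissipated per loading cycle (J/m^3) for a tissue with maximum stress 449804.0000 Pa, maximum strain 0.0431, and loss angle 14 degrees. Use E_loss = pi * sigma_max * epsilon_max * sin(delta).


E_loss = pi * sigma_max * epsilon_max * sin(delta)
delta = 14 deg = 0.2443 rad
sin(delta) = 0.2419
E_loss = pi * 449804.0000 * 0.0431 * 0.2419
E_loss = 14734.1685


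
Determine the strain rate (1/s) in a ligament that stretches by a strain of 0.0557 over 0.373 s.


strain_rate = delta_strain / delta_t
strain_rate = 0.0557 / 0.373
strain_rate = 0.1493


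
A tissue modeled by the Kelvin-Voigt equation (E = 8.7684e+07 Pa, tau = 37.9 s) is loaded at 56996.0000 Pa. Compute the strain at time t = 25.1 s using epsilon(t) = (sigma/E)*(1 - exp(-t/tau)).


epsilon(t) = (sigma/E) * (1 - exp(-t/tau))
sigma/E = 56996.0000 / 8.7684e+07 = 6.5002e-04
exp(-t/tau) = exp(-25.1 / 37.9) = 0.5157
epsilon = 6.5002e-04 * (1 - 0.5157)
epsilon = 3.1482e-04


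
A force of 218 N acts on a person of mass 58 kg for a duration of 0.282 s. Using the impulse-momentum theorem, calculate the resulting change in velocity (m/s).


J = F * dt = 218 * 0.282 = 61.4760 N*s
delta_v = J / m
delta_v = 61.4760 / 58
delta_v = 1.0599


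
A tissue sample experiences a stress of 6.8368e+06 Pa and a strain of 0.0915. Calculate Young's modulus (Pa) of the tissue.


E = stress / strain
E = 6.8368e+06 / 0.0915
E = 7.4719e+07


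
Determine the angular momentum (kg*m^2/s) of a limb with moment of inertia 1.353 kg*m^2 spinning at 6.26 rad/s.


L = I * omega
L = 1.353 * 6.26
L = 8.4698


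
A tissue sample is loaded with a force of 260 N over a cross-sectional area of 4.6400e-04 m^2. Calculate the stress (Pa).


stress = F / A
stress = 260 / 4.6400e-04
stress = 560344.8276


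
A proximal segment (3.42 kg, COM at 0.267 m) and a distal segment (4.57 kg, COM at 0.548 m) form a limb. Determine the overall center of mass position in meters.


COM = (m1*x1 + m2*x2) / (m1 + m2)
COM = (3.42*0.267 + 4.57*0.548) / (3.42 + 4.57)
Numerator = 3.4175
Denominator = 7.9900
COM = 0.4277


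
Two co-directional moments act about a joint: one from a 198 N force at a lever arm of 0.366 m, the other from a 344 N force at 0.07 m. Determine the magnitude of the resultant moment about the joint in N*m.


M = F1 * d1 + F2 * d2
M = 198 * 0.366 + 344 * 0.07
M = 72.4680 + 24.0800
M = 96.5480


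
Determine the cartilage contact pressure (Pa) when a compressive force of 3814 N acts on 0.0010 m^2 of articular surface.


P = F / A
P = 3814 / 0.0010
P = 3.8140e+06


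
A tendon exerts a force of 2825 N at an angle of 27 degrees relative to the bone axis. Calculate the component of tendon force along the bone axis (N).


F_eff = F_tendon * cos(theta)
theta = 27 deg = 0.4712 rad
cos(theta) = 0.8910
F_eff = 2825 * 0.8910
F_eff = 2517.0934


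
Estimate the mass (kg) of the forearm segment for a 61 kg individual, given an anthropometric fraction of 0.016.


m_segment = body_mass * fraction
m_segment = 61 * 0.016
m_segment = 0.9760


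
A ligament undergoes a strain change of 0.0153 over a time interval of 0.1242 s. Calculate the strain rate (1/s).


strain_rate = delta_strain / delta_t
strain_rate = 0.0153 / 0.1242
strain_rate = 0.1232


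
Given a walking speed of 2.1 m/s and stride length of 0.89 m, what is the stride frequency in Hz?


f = v / stride_length
f = 2.1 / 0.89
f = 2.3596


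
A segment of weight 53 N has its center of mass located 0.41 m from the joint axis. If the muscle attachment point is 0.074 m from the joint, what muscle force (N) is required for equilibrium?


F_muscle = W * d_load / d_muscle
F_muscle = 53 * 0.41 / 0.074
Numerator = 21.7300
F_muscle = 293.6486


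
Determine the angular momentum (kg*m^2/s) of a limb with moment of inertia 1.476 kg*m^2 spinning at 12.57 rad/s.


L = I * omega
L = 1.476 * 12.57
L = 18.5533


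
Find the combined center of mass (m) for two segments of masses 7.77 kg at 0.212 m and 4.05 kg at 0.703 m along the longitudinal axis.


COM = (m1*x1 + m2*x2) / (m1 + m2)
COM = (7.77*0.212 + 4.05*0.703) / (7.77 + 4.05)
Numerator = 4.4944
Denominator = 11.8200
COM = 0.3802


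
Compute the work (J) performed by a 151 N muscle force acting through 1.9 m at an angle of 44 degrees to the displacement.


W = F * d * cos(theta)
theta = 44 deg = 0.7679 rad
cos(theta) = 0.7193
W = 151 * 1.9 * 0.7193
W = 206.3786


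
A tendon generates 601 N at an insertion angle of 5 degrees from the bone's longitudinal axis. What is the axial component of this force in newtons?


F_eff = F_tendon * cos(theta)
theta = 5 deg = 0.0873 rad
cos(theta) = 0.9962
F_eff = 601 * 0.9962
F_eff = 598.7130


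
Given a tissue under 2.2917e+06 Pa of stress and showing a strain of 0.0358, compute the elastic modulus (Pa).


E = stress / strain
E = 2.2917e+06 / 0.0358
E = 6.4014e+07


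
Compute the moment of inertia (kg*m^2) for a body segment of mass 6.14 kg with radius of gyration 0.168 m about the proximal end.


I = m * k^2
I = 6.14 * 0.168^2
k^2 = 0.0282
I = 0.1733


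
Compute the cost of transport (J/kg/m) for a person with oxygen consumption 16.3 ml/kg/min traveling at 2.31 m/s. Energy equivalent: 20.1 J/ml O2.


Power per kg = VO2 * 20.1 / 60
Power per kg = 16.3 * 20.1 / 60 = 5.4605 W/kg
Cost = power_per_kg / speed
Cost = 5.4605 / 2.31
Cost = 2.3639


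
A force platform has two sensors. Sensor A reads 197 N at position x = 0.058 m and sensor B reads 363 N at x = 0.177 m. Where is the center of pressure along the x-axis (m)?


COP_x = (F1*x1 + F2*x2) / (F1 + F2)
COP_x = (197*0.058 + 363*0.177) / (197 + 363)
Numerator = 75.6770
Denominator = 560
COP_x = 0.1351


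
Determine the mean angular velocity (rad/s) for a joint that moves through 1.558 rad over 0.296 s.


omega = delta_theta / delta_t
omega = 1.558 / 0.296
omega = 5.2635


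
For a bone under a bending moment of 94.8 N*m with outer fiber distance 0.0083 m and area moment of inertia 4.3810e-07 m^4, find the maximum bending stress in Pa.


sigma = M * c / I
sigma = 94.8 * 0.0083 / 4.3810e-07
M * c = 0.7868
sigma = 1.7960e+06


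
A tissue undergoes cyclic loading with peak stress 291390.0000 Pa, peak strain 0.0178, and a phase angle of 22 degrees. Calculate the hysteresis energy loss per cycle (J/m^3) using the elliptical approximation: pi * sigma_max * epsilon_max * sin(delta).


E_loss = pi * sigma_max * epsilon_max * sin(delta)
delta = 22 deg = 0.3840 rad
sin(delta) = 0.3746
E_loss = pi * 291390.0000 * 0.0178 * 0.3746
E_loss = 6104.0760


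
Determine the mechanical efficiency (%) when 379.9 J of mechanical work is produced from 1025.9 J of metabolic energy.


eta = (W_mech / E_meta) * 100
eta = (379.9 / 1025.9) * 100
ratio = 0.3703
eta = 37.0309


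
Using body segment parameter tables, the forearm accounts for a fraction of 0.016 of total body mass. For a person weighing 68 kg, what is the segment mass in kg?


m_segment = body_mass * fraction
m_segment = 68 * 0.016
m_segment = 1.0880


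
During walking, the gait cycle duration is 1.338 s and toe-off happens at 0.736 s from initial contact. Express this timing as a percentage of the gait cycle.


pct = (event_time / cycle_time) * 100
pct = (0.736 / 1.338) * 100
ratio = 0.5501
pct = 55.0075


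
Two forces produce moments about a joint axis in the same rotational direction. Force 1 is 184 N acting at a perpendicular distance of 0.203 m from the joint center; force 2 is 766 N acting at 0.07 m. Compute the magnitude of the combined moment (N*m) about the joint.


M = F1 * d1 + F2 * d2
M = 184 * 0.203 + 766 * 0.07
M = 37.3520 + 53.6200
M = 90.9720


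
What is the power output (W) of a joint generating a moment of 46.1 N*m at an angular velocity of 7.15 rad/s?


P = M * omega
P = 46.1 * 7.15
P = 329.6150


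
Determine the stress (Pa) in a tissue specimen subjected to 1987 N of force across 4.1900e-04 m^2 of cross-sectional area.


stress = F / A
stress = 1987 / 4.1900e-04
stress = 4.7422e+06


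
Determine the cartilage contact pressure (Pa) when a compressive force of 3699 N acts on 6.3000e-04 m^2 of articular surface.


P = F / A
P = 3699 / 6.3000e-04
P = 5.8714e+06
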